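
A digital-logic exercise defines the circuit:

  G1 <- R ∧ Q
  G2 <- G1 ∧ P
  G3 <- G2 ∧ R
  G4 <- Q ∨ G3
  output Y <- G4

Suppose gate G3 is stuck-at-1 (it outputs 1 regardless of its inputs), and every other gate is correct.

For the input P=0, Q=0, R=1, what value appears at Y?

1

Propagate with G3 forced: G1=0, G2=0, G3=1 [stuck-at-1], G4=1.
So Y = 1. (Without the fault it would be 0.)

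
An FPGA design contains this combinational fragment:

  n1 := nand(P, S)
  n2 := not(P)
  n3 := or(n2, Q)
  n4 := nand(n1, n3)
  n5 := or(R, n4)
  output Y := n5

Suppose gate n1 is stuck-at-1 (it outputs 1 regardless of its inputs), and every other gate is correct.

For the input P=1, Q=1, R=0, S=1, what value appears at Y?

Propagate with n1 forced: n1=1 [stuck-at-1], n2=0, n3=1, n4=0, n5=0.
So Y = 0. (Without the fault it would be 1.)

0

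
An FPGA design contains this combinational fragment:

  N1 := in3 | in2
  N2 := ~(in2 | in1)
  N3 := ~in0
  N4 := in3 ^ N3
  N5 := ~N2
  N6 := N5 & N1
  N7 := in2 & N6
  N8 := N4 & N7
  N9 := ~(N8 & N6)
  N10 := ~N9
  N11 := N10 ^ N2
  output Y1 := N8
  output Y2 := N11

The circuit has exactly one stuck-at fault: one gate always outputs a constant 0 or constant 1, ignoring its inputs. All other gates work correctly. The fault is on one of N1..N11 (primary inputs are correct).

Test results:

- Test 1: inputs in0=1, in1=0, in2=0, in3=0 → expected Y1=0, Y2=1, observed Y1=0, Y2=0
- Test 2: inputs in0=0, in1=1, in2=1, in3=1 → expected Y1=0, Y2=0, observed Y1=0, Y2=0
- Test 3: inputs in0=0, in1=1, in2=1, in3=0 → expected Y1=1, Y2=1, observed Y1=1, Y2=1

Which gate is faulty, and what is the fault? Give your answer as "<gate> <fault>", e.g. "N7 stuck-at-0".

Fault-free values for test 1 (in0=1, in1=0, in2=0, in3=0): N1=0, N2=1, N3=0, N4=0, N5=0, N6=0, N7=0, N8=0, N9=1, N10=0, N11=1, giving Y1=0, Y2=1. Observed Y1=0, Y2=0.
Test 1: faults giving observed Y1=0, Y2=0 are {N2 stuck-at-0, N9 stuck-at-0, N10 stuck-at-1, N11 stuck-at-0}.
Test 2 (in0=0, in1=1, in2=1, in3=1): fault-free N1=1, N2=0, N3=1, N4=0, N5=1, N6=1, N7=1, N8=0, N9=1, N10=0, N11=0 → Y1=0, Y2=0; observed Y1=0, Y2=0. Eliminates N9 stuck-at-0, N10 stuck-at-1.
Test 3 (in0=0, in1=1, in2=1, in3=0): fault-free N1=1, N2=0, N3=1, N4=1, N5=1, N6=1, N7=1, N8=1, N9=0, N10=1, N11=1 → Y1=1, Y2=1; observed Y1=1, Y2=1. Eliminates N11 stuck-at-0.
Only N2 stuck-at-0 is consistent with every test.

N2 stuck-at-0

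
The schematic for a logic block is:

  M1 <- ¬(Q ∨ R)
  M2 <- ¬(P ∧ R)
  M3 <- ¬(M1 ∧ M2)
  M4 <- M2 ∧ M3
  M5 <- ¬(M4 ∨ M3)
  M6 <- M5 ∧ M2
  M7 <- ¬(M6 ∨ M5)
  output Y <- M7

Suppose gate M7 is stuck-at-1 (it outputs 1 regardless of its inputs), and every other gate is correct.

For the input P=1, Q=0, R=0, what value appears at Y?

1

Propagate with M7 forced: M1=1, M2=1, M3=0, M4=0, M5=1, M6=1, M7=1 [stuck-at-1].
So Y = 1. (Without the fault it would be 0.)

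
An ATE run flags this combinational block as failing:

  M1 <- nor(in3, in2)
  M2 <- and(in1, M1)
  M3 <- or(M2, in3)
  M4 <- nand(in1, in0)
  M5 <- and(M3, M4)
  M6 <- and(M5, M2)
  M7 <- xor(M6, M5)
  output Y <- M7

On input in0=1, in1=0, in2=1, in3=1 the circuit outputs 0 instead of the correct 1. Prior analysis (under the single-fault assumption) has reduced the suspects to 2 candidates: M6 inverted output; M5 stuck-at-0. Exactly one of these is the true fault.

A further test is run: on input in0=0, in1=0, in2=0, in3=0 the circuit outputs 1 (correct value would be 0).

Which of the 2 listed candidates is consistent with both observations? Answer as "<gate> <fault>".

Evaluate each candidate on input in0=0, in1=0, in2=0, in3=0:
  M6 inverted output: M1=1, M2=0, M3=0, M4=1, M5=0, M6=1 [inverted output], M7=1 → 1 — matches
  M5 stuck-at-0: M1=1, M2=0, M3=0, M4=1, M5=0 [stuck-at-0], M6=0, M7=0 → 0 — eliminated
Only M6 inverted output reproduces the observed 1.

M6 inverted output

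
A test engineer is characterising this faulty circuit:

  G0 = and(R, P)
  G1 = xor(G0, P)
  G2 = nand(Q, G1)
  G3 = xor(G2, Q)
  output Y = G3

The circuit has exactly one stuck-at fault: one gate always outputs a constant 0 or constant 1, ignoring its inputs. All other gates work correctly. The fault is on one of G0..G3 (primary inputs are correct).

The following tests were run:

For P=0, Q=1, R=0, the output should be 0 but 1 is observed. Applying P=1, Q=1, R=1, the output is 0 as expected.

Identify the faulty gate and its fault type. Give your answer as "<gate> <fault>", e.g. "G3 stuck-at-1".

Fault-free values for test 1 (P=0, Q=1, R=0): G0=0, G1=0, G2=1, G3=0, giving Y=0. Observed 1.
Test 1: faults giving observed 1 are {G0 stuck-at-1, G1 stuck-at-1, G2 stuck-at-0, G3 stuck-at-1}.
Test 2 (P=1, Q=1, R=1): fault-free G0=1, G1=0, G2=1, G3=0 → 0; observed 0. Eliminates G1 stuck-at-1, G2 stuck-at-0, G3 stuck-at-1.
Only G0 stuck-at-1 is consistent with every test.

G0 stuck-at-1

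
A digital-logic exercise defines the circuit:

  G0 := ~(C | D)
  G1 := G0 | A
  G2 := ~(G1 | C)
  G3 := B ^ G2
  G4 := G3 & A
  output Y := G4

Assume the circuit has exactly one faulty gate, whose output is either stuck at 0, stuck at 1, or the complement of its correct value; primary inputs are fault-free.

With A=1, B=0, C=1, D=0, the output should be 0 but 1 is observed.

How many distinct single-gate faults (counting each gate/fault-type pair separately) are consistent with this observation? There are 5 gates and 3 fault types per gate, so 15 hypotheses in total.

6

Fault-free: G0=0, G1=1, G2=0, G3=0, G4=0 → 0. Observed 1.
  G0: none of the 3 fault types match ✗
  G1: none of the 3 fault types match ✗
  G2: stuck-at-1, inverted output ✓; others ✗
  G3: stuck-at-1, inverted output ✓; others ✗
  G4: stuck-at-1, inverted output ✓; others ✗
Consistent faults: {G2 stuck-at-1, G2 inverted output, G3 stuck-at-1, G3 inverted output, G4 stuck-at-1, G4 inverted output} — 6 in all.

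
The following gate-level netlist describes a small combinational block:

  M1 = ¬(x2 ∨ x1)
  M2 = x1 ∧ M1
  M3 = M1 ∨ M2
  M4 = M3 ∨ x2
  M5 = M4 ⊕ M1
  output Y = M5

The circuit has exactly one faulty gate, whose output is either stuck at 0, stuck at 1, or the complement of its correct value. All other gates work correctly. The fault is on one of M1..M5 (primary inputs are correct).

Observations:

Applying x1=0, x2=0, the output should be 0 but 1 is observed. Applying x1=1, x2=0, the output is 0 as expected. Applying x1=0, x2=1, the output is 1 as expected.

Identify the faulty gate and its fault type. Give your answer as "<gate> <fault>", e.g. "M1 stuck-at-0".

M3 stuck-at-0

Fault-free values for test 1 (x1=0, x2=0): M1=1, M2=0, M3=1, M4=1, M5=0, giving Y=0. Observed 1.
Test 1: faults giving observed 1 are {M3 stuck-at-0, M3 inverted output, M4 stuck-at-0, M4 inverted output, M5 stuck-at-1, M5 inverted output}.
Test 2 (x1=1, x2=0): fault-free M1=0, M2=0, M3=0, M4=0, M5=0 → 0; observed 0. Eliminates M3 inverted output, M4 inverted output, M5 stuck-at-1, M5 inverted output.
Test 3 (x1=0, x2=1): fault-free M1=0, M2=0, M3=0, M4=1, M5=1 → 1; observed 1. Eliminates M4 stuck-at-0.
Only M3 stuck-at-0 is consistent with every test.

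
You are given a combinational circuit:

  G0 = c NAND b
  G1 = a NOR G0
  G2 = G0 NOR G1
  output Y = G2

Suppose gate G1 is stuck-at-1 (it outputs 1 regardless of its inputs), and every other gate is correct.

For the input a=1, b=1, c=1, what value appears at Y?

0

Propagate with G1 forced: G0=0, G1=1 [stuck-at-1], G2=0.
So Y = 0. (Without the fault it would be 1.)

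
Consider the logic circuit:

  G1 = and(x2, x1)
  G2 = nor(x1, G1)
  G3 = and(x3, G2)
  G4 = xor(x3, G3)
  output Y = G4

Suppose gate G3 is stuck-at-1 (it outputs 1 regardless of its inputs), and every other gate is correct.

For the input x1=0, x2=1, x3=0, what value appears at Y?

Propagate with G3 forced: G1=0, G2=1, G3=1 [stuck-at-1], G4=1.
So Y = 1. (Without the fault it would be 0.)

1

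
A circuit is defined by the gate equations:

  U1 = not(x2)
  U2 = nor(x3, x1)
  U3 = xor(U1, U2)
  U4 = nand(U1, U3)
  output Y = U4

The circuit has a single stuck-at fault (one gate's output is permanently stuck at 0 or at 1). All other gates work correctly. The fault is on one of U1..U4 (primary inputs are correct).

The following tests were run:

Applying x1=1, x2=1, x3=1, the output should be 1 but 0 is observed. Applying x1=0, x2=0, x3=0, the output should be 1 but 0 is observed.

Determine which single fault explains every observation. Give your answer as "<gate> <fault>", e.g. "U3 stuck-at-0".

Fault-free values for test 1 (x1=1, x2=1, x3=1): U1=0, U2=0, U3=0, U4=1, giving Y=1. Observed 0.
Test 1: faults giving observed 0 are {U1 stuck-at-1, U4 stuck-at-0}.
Test 2 (x1=0, x2=0, x3=0): fault-free U1=1, U2=1, U3=0, U4=1 → 1; observed 0. Eliminates U1 stuck-at-1.
Only U4 stuck-at-0 is consistent with every test.

U4 stuck-at-0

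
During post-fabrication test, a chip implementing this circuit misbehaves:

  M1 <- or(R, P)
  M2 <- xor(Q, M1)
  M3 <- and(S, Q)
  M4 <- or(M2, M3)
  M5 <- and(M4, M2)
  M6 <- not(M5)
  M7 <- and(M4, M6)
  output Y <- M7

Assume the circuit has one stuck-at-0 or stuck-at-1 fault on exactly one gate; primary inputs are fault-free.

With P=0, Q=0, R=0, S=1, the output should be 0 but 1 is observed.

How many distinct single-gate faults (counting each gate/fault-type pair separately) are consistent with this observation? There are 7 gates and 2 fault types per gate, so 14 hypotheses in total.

Fault-free: M1=0, M2=0, M3=0, M4=0, M5=0, M6=1, M7=0 → 0. Observed 1.
  M1 stuck-at-0: output 0 ✗
  M1 stuck-at-1: output 0 ✗
  M2 stuck-at-0: output 0 ✗
  M2 stuck-at-1: output 0 ✗
  M3 stuck-at-0: output 0 ✗
  M3 stuck-at-1: output 1 ✓
  M4 stuck-at-0: output 0 ✗
  M4 stuck-at-1: output 1 ✓
  M5 stuck-at-0: output 0 ✗
  M5 stuck-at-1: output 0 ✗
  M6 stuck-at-0: output 0 ✗
  M6 stuck-at-1: output 0 ✗
  M7 stuck-at-0: output 0 ✗
  M7 stuck-at-1: output 1 ✓
Consistent faults: {M3 stuck-at-1, M4 stuck-at-1, M7 stuck-at-1} — 3 in all.

3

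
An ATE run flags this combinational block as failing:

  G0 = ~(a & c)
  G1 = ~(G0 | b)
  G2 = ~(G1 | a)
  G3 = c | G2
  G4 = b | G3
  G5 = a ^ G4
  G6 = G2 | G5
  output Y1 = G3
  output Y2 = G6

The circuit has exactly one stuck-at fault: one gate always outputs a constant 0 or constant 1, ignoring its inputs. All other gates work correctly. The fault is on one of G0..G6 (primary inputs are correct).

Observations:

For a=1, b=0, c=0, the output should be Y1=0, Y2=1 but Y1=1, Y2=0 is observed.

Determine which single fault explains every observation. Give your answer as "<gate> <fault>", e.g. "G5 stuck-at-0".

Fault-free values for test 1 (a=1, b=0, c=0): G0=1, G1=0, G2=0, G3=0, G4=0, G5=1, G6=1, giving Y1=0, Y2=1. Observed Y1=1, Y2=0.
Test 1: faults giving observed Y1=1, Y2=0 are {G3 stuck-at-1}.
Only G3 stuck-at-1 is consistent with every test.

G3 stuck-at-1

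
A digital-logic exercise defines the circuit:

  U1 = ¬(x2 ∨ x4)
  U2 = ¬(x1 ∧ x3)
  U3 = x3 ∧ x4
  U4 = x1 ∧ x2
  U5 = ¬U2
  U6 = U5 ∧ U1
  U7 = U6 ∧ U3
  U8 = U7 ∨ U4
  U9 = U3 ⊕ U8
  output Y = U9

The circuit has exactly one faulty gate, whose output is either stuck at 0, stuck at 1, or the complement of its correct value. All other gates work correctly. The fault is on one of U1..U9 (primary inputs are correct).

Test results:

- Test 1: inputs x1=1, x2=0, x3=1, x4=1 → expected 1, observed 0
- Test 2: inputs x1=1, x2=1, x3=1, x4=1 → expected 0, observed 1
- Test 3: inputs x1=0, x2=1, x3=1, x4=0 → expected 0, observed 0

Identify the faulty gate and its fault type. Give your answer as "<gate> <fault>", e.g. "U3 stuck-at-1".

Fault-free values for test 1 (x1=1, x2=0, x3=1, x4=1): U1=0, U2=0, U3=1, U4=0, U5=1, U6=0, U7=0, U8=0, U9=1, giving Y=1. Observed 0.
Test 1: faults giving observed 0 are {U1 stuck-at-1, U1 inverted output, U3 stuck-at-0, U3 inverted output, U4 stuck-at-1, U4 inverted output, U6 stuck-at-1, U6 inverted output, U7 stuck-at-1, U7 inverted output, U8 stuck-at-1, U8 inverted output, U9 stuck-at-0, U9 inverted output}.
Test 2 (x1=1, x2=1, x3=1, x4=1): fault-free U1=0, U2=0, U3=1, U4=1, U5=1, U6=0, U7=0, U8=1, U9=0 → 0; observed 1. Eliminates U1 stuck-at-1, U1 inverted output, U4 stuck-at-1, U6 stuck-at-1, U6 inverted output, U7 stuck-at-1, U7 inverted output, U8 stuck-at-1, U9 stuck-at-0.
Test 3 (x1=0, x2=1, x3=1, x4=0): fault-free U1=0, U2=1, U3=0, U4=0, U5=0, U6=0, U7=0, U8=0, U9=0 → 0; observed 0. Eliminates U3 inverted output, U4 inverted output, U8 inverted output, U9 inverted output.
Only U3 stuck-at-0 is consistent with every test.

U3 stuck-at-0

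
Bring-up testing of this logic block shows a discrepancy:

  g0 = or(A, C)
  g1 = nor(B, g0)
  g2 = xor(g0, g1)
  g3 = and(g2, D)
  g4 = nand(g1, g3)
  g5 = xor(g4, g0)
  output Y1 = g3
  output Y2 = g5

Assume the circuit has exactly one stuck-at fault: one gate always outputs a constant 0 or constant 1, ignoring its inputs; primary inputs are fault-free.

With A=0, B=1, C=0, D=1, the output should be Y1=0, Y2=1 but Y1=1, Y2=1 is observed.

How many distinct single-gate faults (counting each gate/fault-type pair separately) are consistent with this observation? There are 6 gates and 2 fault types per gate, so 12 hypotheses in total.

2

Fault-free: g0=0, g1=0, g2=0, g3=0, g4=1, g5=1 → Y1=0, Y2=1. Observed Y1=1, Y2=1.
  g0 stuck-at-0: output Y1=0, Y2=1 ✗
  g0 stuck-at-1: output Y1=1, Y2=0 ✗
  g1 stuck-at-0: output Y1=0, Y2=1 ✗
  g1 stuck-at-1: output Y1=1, Y2=0 ✗
  g2 stuck-at-0: output Y1=0, Y2=1 ✗
  g2 stuck-at-1: output Y1=1, Y2=1 ✓
  g3 stuck-at-0: output Y1=0, Y2=1 ✗
  g3 stuck-at-1: output Y1=1, Y2=1 ✓
  g4 stuck-at-0: output Y1=0, Y2=0 ✗
  g4 stuck-at-1: output Y1=0, Y2=1 ✗
  g5 stuck-at-0: output Y1=0, Y2=0 ✗
  g5 stuck-at-1: output Y1=0, Y2=1 ✗
Consistent faults: {g2 stuck-at-1, g3 stuck-at-1} — 2 in all.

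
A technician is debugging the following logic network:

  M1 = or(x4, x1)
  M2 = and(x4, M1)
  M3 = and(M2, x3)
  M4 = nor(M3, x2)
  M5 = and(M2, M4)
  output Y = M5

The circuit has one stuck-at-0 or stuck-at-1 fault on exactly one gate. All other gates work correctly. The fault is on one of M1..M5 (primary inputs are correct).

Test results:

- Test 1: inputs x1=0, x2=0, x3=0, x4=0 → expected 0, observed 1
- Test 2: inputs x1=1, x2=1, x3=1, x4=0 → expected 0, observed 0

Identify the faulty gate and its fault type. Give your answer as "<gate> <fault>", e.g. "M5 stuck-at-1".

M2 stuck-at-1

Fault-free values for test 1 (x1=0, x2=0, x3=0, x4=0): M1=0, M2=0, M3=0, M4=1, M5=0, giving Y=0. Observed 1.
Test 1: faults giving observed 1 are {M2 stuck-at-1, M5 stuck-at-1}.
Test 2 (x1=1, x2=1, x3=1, x4=0): fault-free M1=1, M2=0, M3=0, M4=0, M5=0 → 0; observed 0. Eliminates M5 stuck-at-1.
Only M2 stuck-at-1 is consistent with every test.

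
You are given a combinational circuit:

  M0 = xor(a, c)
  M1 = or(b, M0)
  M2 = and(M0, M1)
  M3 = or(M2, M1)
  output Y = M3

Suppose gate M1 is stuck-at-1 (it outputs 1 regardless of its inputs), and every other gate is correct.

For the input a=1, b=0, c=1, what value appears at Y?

Propagate with M1 forced: M0=0, M1=1 [stuck-at-1], M2=0, M3=1.
So Y = 1. (Without the fault it would be 0.)

1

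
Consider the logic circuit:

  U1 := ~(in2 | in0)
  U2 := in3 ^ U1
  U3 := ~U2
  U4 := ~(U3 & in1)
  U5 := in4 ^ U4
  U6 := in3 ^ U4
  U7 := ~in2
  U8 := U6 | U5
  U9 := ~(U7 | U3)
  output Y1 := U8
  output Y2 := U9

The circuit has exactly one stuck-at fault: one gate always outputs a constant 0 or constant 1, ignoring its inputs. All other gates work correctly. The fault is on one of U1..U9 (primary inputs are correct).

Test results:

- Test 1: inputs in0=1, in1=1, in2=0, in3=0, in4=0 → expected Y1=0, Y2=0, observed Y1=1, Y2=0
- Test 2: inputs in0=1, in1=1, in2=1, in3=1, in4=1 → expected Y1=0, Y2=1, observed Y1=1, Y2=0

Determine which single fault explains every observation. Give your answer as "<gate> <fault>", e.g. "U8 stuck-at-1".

Fault-free values for test 1 (in0=1, in1=1, in2=0, in3=0, in4=0): U1=0, U2=0, U3=1, U4=0, U5=0, U6=0, U7=1, U8=0, U9=0, giving Y1=0, Y2=0. Observed Y1=1, Y2=0.
Test 1: faults giving observed Y1=1, Y2=0 are {U1 stuck-at-1, U2 stuck-at-1, U3 stuck-at-0, U4 stuck-at-1, U5 stuck-at-1, U6 stuck-at-1, U8 stuck-at-1}.
Test 2 (in0=1, in1=1, in2=1, in3=1, in4=1): fault-free U1=0, U2=1, U3=0, U4=1, U5=0, U6=0, U7=0, U8=0, U9=1 → Y1=0, Y2=1; observed Y1=1, Y2=0. Eliminates U2 stuck-at-1, U3 stuck-at-0, U4 stuck-at-1, U5 stuck-at-1, U6 stuck-at-1, U8 stuck-at-1.
Only U1 stuck-at-1 is consistent with every test.

U1 stuck-at-1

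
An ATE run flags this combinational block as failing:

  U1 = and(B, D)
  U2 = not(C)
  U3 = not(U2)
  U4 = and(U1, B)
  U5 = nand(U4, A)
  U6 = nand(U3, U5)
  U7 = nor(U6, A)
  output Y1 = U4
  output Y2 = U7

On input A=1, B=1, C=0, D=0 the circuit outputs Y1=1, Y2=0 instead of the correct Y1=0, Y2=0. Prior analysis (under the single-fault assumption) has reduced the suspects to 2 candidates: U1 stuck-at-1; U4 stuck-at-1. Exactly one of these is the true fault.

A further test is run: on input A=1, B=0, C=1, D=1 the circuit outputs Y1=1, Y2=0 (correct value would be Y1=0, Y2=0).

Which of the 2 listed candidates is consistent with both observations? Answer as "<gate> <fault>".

Evaluate each candidate on input A=1, B=0, C=1, D=1:
  U1 stuck-at-1: U1=1 [stuck-at-1], U2=0, U3=1, U4=0, U5=1, U6=0, U7=0 → Y1=0, Y2=0 — eliminated
  U4 stuck-at-1: U1=0, U2=0, U3=1, U4=1 [stuck-at-1], U5=0, U6=1, U7=0 → Y1=1, Y2=0 — matches
Only U4 stuck-at-1 reproduces the observed Y1=1, Y2=0.

U4 stuck-at-1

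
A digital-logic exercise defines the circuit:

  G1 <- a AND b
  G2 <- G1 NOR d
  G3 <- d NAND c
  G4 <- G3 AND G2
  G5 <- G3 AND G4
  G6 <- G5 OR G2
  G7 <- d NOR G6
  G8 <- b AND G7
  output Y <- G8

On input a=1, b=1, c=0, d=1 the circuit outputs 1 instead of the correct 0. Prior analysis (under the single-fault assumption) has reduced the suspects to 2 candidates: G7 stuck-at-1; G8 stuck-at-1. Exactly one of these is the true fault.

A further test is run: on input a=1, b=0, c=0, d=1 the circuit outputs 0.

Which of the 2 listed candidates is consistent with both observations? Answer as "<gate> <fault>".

G7 stuck-at-1

Evaluate each candidate on input a=1, b=0, c=0, d=1:
  G7 stuck-at-1: G1=0, G2=0, G3=1, G4=0, G5=0, G6=0, G7=1 [stuck-at-1], G8=0 → 0 — matches
  G8 stuck-at-1: G1=0, G2=0, G3=1, G4=0, G5=0, G6=0, G7=0, G8=1 [stuck-at-1] → 1 — eliminated
Only G7 stuck-at-1 reproduces the observed 0.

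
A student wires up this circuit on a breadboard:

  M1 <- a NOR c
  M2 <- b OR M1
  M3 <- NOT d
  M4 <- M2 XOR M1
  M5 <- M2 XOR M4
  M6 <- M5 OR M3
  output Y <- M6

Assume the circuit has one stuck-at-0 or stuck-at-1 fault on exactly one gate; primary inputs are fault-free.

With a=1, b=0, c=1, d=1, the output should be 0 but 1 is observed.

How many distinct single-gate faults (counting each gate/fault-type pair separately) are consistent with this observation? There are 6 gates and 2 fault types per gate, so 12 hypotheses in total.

Fault-free: M1=0, M2=0, M3=0, M4=0, M5=0, M6=0 → 0. Observed 1.
  M1 stuck-at-0: output 0 ✗
  M1 stuck-at-1: output 1 ✓
  M2 stuck-at-0: output 0 ✗
  M2 stuck-at-1: output 0 ✗
  M3 stuck-at-0: output 0 ✗
  M3 stuck-at-1: output 1 ✓
  M4 stuck-at-0: output 0 ✗
  M4 stuck-at-1: output 1 ✓
  M5 stuck-at-0: output 0 ✗
  M5 stuck-at-1: output 1 ✓
  M6 stuck-at-0: output 0 ✗
  M6 stuck-at-1: output 1 ✓
Consistent faults: {M1 stuck-at-1, M3 stuck-at-1, M4 stuck-at-1, M5 stuck-at-1, M6 stuck-at-1} — 5 in all.

5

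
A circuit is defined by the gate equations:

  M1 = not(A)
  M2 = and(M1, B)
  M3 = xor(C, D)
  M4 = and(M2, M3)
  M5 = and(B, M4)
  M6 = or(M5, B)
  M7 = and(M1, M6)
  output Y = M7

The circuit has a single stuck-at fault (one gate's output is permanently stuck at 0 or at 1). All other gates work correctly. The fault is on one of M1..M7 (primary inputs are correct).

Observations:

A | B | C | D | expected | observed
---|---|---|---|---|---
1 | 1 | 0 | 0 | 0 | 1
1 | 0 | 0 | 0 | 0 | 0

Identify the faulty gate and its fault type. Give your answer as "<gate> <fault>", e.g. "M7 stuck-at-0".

M1 stuck-at-1

Fault-free values for test 1 (A=1, B=1, C=0, D=0): M1=0, M2=0, M3=0, M4=0, M5=0, M6=1, M7=0, giving Y=0. Observed 1.
Test 1: faults giving observed 1 are {M1 stuck-at-1, M7 stuck-at-1}.
Test 2 (A=1, B=0, C=0, D=0): fault-free M1=0, M2=0, M3=0, M4=0, M5=0, M6=0, M7=0 → 0; observed 0. Eliminates M7 stuck-at-1.
Only M1 stuck-at-1 is consistent with every test.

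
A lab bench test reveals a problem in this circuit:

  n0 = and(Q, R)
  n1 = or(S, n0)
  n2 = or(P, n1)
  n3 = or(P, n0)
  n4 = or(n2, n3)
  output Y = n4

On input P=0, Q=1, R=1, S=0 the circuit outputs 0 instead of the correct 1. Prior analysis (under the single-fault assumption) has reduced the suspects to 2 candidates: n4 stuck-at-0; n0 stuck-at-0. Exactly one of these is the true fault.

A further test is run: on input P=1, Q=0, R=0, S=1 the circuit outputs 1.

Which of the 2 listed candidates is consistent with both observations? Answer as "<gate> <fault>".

n0 stuck-at-0

Evaluate each candidate on input P=1, Q=0, R=0, S=1:
  n4 stuck-at-0: n0=0, n1=1, n2=1, n3=1, n4=0 [stuck-at-0] → 0 — eliminated
  n0 stuck-at-0: n0=0 [stuck-at-0], n1=1, n2=1, n3=1, n4=1 → 1 — matches
Only n0 stuck-at-0 reproduces the observed 1.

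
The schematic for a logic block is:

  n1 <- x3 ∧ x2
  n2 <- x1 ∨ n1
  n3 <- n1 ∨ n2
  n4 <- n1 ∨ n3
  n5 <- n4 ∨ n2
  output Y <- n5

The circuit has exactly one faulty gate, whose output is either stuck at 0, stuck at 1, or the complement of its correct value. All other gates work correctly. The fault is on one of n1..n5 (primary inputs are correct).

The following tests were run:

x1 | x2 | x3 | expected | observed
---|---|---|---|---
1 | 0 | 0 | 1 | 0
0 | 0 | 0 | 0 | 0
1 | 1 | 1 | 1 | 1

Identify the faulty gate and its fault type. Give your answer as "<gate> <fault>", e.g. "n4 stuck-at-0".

Fault-free values for test 1 (x1=1, x2=0, x3=0): n1=0, n2=1, n3=1, n4=1, n5=1, giving Y=1. Observed 0.
Test 1: faults giving observed 0 are {n2 stuck-at-0, n2 inverted output, n5 stuck-at-0, n5 inverted output}.
Test 2 (x1=0, x2=0, x3=0): fault-free n1=0, n2=0, n3=0, n4=0, n5=0 → 0; observed 0. Eliminates n2 inverted output, n5 inverted output.
Test 3 (x1=1, x2=1, x3=1): fault-free n1=1, n2=1, n3=1, n4=1, n5=1 → 1; observed 1. Eliminates n5 stuck-at-0.
Only n2 stuck-at-0 is consistent with every test.

n2 stuck-at-0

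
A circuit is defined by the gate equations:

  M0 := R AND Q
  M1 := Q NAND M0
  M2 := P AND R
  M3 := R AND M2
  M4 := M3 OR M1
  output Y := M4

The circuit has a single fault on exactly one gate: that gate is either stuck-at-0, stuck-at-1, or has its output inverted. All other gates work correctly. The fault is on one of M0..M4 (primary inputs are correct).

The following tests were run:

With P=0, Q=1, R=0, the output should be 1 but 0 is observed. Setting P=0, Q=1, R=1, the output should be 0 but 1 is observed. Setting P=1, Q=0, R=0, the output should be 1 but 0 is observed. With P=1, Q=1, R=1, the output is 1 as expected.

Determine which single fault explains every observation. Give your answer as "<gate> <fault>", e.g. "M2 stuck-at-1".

M1 inverted output

Fault-free values for test 1 (P=0, Q=1, R=0): M0=0, M1=1, M2=0, M3=0, M4=1, giving Y=1. Observed 0.
Test 1: faults giving observed 0 are {M0 stuck-at-1, M0 inverted output, M1 stuck-at-0, M1 inverted output, M4 stuck-at-0, M4 inverted output}.
Test 2 (P=0, Q=1, R=1): fault-free M0=1, M1=0, M2=0, M3=0, M4=0 → 0; observed 1. Eliminates M0 stuck-at-1, M1 stuck-at-0, M4 stuck-at-0.
Test 3 (P=1, Q=0, R=0): fault-free M0=0, M1=1, M2=0, M3=0, M4=1 → 1; observed 0. Eliminates M0 inverted output.
Test 4 (P=1, Q=1, R=1): fault-free M0=1, M1=0, M2=1, M3=1, M4=1 → 1; observed 1. Eliminates M4 inverted output.
Only M1 inverted output is consistent with every test.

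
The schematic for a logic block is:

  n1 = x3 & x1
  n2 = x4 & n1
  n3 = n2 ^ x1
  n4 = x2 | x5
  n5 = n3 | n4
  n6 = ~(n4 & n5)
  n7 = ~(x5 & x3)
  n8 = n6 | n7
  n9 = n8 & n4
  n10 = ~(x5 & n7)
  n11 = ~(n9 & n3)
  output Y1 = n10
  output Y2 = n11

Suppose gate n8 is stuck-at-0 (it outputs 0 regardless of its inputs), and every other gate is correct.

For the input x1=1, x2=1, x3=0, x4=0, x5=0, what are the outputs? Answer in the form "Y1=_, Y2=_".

Y1=1, Y2=1

Propagate with n8 forced: n1=0, n2=0, n3=1, n4=1, n5=1, n6=0, n7=1, n8=0 [stuck-at-0], n9=0, n10=1, n11=1.
So the outputs are Y1=1, Y2=1. (Without the fault they would be Y1=1, Y2=0.)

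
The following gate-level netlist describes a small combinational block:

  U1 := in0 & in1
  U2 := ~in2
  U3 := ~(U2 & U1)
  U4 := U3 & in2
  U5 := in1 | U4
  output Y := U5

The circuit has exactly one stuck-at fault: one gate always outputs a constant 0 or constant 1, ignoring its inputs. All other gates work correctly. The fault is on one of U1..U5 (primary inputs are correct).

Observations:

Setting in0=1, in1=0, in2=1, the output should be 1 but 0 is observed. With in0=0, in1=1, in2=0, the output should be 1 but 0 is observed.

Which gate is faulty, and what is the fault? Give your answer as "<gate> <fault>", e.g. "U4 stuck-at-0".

Fault-free values for test 1 (in0=1, in1=0, in2=1): U1=0, U2=0, U3=1, U4=1, U5=1, giving Y=1. Observed 0.
Test 1: faults giving observed 0 are {U3 stuck-at-0, U4 stuck-at-0, U5 stuck-at-0}.
Test 2 (in0=0, in1=1, in2=0): fault-free U1=0, U2=1, U3=1, U4=0, U5=1 → 1; observed 0. Eliminates U3 stuck-at-0, U4 stuck-at-0.
Only U5 stuck-at-0 is consistent with every test.

U5 stuck-at-0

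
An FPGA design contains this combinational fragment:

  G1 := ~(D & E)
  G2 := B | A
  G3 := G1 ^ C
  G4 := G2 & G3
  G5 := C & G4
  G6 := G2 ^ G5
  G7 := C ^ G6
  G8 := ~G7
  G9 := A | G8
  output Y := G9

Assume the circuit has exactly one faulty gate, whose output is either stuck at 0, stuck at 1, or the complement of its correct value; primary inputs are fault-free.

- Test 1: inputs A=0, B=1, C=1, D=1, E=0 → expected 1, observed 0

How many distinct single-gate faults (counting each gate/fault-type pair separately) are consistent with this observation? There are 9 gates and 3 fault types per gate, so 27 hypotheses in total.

Fault-free: G1=1, G2=1, G3=0, G4=0, G5=0, G6=1, G7=0, G8=1, G9=1 → 1. Observed 0.
  G1: stuck-at-0, inverted output ✓; others ✗
  G2: stuck-at-0, inverted output ✓; others ✗
  G3: stuck-at-1, inverted output ✓; others ✗
  G4: stuck-at-1, inverted output ✓; others ✗
  G5: stuck-at-1, inverted output ✓; others ✗
  G6: stuck-at-0, inverted output ✓; others ✗
  G7: stuck-at-1, inverted output ✓; others ✗
  G8: stuck-at-0, inverted output ✓; others ✗
  G9: stuck-at-0, inverted output ✓; others ✗
Consistent faults: {G1 stuck-at-0, G1 inverted output, G2 stuck-at-0, G2 inverted output, G3 stuck-at-1, G3 inverted output, G4 stuck-at-1, G4 inverted output, G5 stuck-at-1, G5 inverted output, G6 stuck-at-0, G6 inverted output, G7 stuck-at-1, G7 inverted output, G8 stuck-at-0, G8 inverted output, G9 stuck-at-0, G9 inverted output} — 18 in all.

18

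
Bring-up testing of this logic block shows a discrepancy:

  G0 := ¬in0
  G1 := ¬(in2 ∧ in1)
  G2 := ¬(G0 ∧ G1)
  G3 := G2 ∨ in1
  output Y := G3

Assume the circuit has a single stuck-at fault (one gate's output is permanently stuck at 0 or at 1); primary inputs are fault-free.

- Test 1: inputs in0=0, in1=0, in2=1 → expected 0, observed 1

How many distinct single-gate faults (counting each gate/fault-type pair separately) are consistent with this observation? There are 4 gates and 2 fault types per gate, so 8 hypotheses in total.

Fault-free: G0=1, G1=1, G2=0, G3=0 → 0. Observed 1.
  G0 stuck-at-0: output 1 ✓
  G0 stuck-at-1: output 0 ✗
  G1 stuck-at-0: output 1 ✓
  G1 stuck-at-1: output 0 ✗
  G2 stuck-at-0: output 0 ✗
  G2 stuck-at-1: output 1 ✓
  G3 stuck-at-0: output 0 ✗
  G3 stuck-at-1: output 1 ✓
Consistent faults: {G0 stuck-at-0, G1 stuck-at-0, G2 stuck-at-1, G3 stuck-at-1} — 4 in all.

4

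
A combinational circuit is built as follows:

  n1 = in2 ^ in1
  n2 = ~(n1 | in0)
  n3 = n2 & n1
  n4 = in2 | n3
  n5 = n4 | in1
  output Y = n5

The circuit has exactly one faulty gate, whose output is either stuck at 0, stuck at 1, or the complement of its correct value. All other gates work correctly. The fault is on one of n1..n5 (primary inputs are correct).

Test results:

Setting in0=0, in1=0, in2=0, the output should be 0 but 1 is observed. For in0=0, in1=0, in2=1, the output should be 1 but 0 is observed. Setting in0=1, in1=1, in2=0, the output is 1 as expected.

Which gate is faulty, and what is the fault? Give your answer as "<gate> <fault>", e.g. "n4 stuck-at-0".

n4 inverted output

Fault-free values for test 1 (in0=0, in1=0, in2=0): n1=0, n2=1, n3=0, n4=0, n5=0, giving Y=0. Observed 1.
Test 1: faults giving observed 1 are {n3 stuck-at-1, n3 inverted output, n4 stuck-at-1, n4 inverted output, n5 stuck-at-1, n5 inverted output}.
Test 2 (in0=0, in1=0, in2=1): fault-free n1=1, n2=0, n3=0, n4=1, n5=1 → 1; observed 0. Eliminates n3 stuck-at-1, n3 inverted output, n4 stuck-at-1, n5 stuck-at-1.
Test 3 (in0=1, in1=1, in2=0): fault-free n1=1, n2=0, n3=0, n4=0, n5=1 → 1; observed 1. Eliminates n5 inverted output.
Only n4 inverted output is consistent with every test.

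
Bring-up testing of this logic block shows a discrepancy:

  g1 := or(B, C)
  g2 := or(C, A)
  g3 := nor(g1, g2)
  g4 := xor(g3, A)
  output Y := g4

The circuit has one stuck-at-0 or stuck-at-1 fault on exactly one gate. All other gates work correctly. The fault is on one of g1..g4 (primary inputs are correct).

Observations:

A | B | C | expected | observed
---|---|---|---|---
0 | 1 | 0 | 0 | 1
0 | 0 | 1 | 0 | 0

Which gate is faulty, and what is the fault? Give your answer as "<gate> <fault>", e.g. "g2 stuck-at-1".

g1 stuck-at-0

Fault-free values for test 1 (A=0, B=1, C=0): g1=1, g2=0, g3=0, g4=0, giving Y=0. Observed 1.
Test 1: faults giving observed 1 are {g1 stuck-at-0, g3 stuck-at-1, g4 stuck-at-1}.
Test 2 (A=0, B=0, C=1): fault-free g1=1, g2=1, g3=0, g4=0 → 0; observed 0. Eliminates g3 stuck-at-1, g4 stuck-at-1.
Only g1 stuck-at-0 is consistent with every test.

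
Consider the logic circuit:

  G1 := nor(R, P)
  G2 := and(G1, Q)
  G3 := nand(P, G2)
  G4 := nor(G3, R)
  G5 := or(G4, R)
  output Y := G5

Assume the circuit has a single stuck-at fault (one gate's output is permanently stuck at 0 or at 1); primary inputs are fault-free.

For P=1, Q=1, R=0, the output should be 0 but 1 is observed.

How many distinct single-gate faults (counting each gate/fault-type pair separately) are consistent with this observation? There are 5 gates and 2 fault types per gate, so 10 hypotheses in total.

Fault-free: G1=0, G2=0, G3=1, G4=0, G5=0 → 0. Observed 1.
  G1 stuck-at-0: output 0 ✗
  G1 stuck-at-1: output 1 ✓
  G2 stuck-at-0: output 0 ✗
  G2 stuck-at-1: output 1 ✓
  G3 stuck-at-0: output 1 ✓
  G3 stuck-at-1: output 0 ✗
  G4 stuck-at-0: output 0 ✗
  G4 stuck-at-1: output 1 ✓
  G5 stuck-at-0: output 0 ✗
  G5 stuck-at-1: output 1 ✓
Consistent faults: {G1 stuck-at-1, G2 stuck-at-1, G3 stuck-at-0, G4 stuck-at-1, G5 stuck-at-1} — 5 in all.

5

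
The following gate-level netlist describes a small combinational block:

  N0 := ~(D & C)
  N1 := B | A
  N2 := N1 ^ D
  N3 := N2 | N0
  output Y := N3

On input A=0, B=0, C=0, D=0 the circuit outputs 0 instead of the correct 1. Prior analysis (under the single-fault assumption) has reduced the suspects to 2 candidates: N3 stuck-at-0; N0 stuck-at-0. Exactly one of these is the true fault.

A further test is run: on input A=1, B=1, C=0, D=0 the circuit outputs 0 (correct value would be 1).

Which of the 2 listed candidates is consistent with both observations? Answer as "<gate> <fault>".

Evaluate each candidate on input A=1, B=1, C=0, D=0:
  N3 stuck-at-0: N0=1, N1=1, N2=1, N3=0 [stuck-at-0] → 0 — matches
  N0 stuck-at-0: N0=0 [stuck-at-0], N1=1, N2=1, N3=1 → 1 — eliminated
Only N3 stuck-at-0 reproduces the observed 0.

N3 stuck-at-0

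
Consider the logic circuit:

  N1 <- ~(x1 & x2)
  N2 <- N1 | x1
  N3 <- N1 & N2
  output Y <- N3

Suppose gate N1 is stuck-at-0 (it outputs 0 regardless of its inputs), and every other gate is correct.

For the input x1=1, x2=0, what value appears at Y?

Propagate with N1 forced: N1=0 [stuck-at-0], N2=1, N3=0.
So Y = 0. (Without the fault it would be 1.)

0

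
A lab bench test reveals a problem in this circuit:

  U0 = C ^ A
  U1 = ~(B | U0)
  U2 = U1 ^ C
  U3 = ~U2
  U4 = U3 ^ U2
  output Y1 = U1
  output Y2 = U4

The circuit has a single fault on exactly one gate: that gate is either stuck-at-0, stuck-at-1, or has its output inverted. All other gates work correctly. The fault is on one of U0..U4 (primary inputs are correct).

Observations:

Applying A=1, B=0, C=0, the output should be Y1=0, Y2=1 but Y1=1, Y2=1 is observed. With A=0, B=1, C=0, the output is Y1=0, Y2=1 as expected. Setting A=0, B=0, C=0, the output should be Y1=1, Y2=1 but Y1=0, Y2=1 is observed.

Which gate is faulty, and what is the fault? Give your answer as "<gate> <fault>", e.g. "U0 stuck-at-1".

Fault-free values for test 1 (A=1, B=0, C=0): U0=1, U1=0, U2=0, U3=1, U4=1, giving Y1=0, Y2=1. Observed Y1=1, Y2=1.
Test 1: faults giving observed Y1=1, Y2=1 are {U0 stuck-at-0, U0 inverted output, U1 stuck-at-1, U1 inverted output}.
Test 2 (A=0, B=1, C=0): fault-free U0=0, U1=0, U2=0, U3=1, U4=1 → Y1=0, Y2=1; observed Y1=0, Y2=1. Eliminates U1 stuck-at-1, U1 inverted output.
Test 3 (A=0, B=0, C=0): fault-free U0=0, U1=1, U2=1, U3=0, U4=1 → Y1=1, Y2=1; observed Y1=0, Y2=1. Eliminates U0 stuck-at-0.
Only U0 inverted output is consistent with every test.

U0 inverted output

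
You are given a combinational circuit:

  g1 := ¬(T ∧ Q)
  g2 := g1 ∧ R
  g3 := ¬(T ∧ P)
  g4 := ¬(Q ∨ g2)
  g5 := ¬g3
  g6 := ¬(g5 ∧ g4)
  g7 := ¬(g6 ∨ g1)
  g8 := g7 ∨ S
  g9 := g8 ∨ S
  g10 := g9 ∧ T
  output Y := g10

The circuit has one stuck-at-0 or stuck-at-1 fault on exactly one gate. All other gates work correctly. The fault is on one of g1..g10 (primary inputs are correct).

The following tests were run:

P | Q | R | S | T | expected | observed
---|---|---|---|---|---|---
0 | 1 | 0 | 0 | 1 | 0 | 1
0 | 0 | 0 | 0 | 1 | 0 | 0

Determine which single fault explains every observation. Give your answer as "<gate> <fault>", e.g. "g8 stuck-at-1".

g6 stuck-at-0

Fault-free values for test 1 (P=0, Q=1, R=0, S=0, T=1): g1=0, g2=0, g3=1, g4=0, g5=0, g6=1, g7=0, g8=0, g9=0, g10=0, giving Y=0. Observed 1.
Test 1: faults giving observed 1 are {g6 stuck-at-0, g7 stuck-at-1, g8 stuck-at-1, g9 stuck-at-1, g10 stuck-at-1}.
Test 2 (P=0, Q=0, R=0, S=0, T=1): fault-free g1=1, g2=0, g3=1, g4=1, g5=0, g6=1, g7=0, g8=0, g9=0, g10=0 → 0; observed 0. Eliminates g7 stuck-at-1, g8 stuck-at-1, g9 stuck-at-1, g10 stuck-at-1.
Only g6 stuck-at-0 is consistent with every test.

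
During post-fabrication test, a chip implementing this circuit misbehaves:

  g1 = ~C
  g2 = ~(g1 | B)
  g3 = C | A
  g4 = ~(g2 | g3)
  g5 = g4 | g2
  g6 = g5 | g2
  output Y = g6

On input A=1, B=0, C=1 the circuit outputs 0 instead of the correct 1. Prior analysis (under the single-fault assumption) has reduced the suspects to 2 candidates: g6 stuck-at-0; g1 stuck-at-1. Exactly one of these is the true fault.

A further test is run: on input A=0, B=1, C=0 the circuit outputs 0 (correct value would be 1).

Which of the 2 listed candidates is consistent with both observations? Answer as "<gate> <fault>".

Evaluate each candidate on input A=0, B=1, C=0:
  g6 stuck-at-0: g1=1, g2=0, g3=0, g4=1, g5=1, g6=0 [stuck-at-0] → 0 — matches
  g1 stuck-at-1: g1=1 [stuck-at-1], g2=0, g3=0, g4=1, g5=1, g6=1 → 1 — eliminated
Only g6 stuck-at-0 reproduces the observed 0.

g6 stuck-at-0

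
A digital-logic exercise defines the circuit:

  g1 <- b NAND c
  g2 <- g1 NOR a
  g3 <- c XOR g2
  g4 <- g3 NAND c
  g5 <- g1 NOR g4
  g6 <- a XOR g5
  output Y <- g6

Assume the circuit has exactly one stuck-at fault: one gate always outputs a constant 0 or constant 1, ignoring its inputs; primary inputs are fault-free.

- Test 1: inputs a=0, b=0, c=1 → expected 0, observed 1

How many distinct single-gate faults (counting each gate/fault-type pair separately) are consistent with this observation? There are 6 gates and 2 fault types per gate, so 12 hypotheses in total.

Fault-free: g1=1, g2=0, g3=1, g4=0, g5=0, g6=0 → 0. Observed 1.
  g1 stuck-at-0: output 0 ✗
  g1 stuck-at-1: output 0 ✗
  g2 stuck-at-0: output 0 ✗
  g2 stuck-at-1: output 0 ✗
  g3 stuck-at-0: output 0 ✗
  g3 stuck-at-1: output 0 ✗
  g4 stuck-at-0: output 0 ✗
  g4 stuck-at-1: output 0 ✗
  g5 stuck-at-0: output 0 ✗
  g5 stuck-at-1: output 1 ✓
  g6 stuck-at-0: output 0 ✗
  g6 stuck-at-1: output 1 ✓
Consistent faults: {g5 stuck-at-1, g6 stuck-at-1} — 2 in all.

2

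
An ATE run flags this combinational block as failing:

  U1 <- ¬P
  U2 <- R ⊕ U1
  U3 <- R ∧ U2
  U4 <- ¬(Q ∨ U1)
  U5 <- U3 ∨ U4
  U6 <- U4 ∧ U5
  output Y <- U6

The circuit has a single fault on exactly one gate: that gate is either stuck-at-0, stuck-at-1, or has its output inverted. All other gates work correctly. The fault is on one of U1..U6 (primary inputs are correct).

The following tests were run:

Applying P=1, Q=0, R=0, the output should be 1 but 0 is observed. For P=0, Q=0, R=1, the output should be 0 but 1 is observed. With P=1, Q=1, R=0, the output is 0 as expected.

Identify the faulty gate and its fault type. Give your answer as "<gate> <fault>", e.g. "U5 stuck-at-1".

Fault-free values for test 1 (P=1, Q=0, R=0): U1=0, U2=0, U3=0, U4=1, U5=1, U6=1, giving Y=1. Observed 0.
Test 1: faults giving observed 0 are {U1 stuck-at-1, U1 inverted output, U4 stuck-at-0, U4 inverted output, U5 stuck-at-0, U5 inverted output, U6 stuck-at-0, U6 inverted output}.
Test 2 (P=0, Q=0, R=1): fault-free U1=1, U2=0, U3=0, U4=0, U5=0, U6=0 → 0; observed 1. Eliminates U1 stuck-at-1, U4 stuck-at-0, U5 stuck-at-0, U5 inverted output, U6 stuck-at-0.
Test 3 (P=1, Q=1, R=0): fault-free U1=0, U2=0, U3=0, U4=0, U5=0, U6=0 → 0; observed 0. Eliminates U4 inverted output, U6 inverted output.
Only U1 inverted output is consistent with every test.

U1 inverted output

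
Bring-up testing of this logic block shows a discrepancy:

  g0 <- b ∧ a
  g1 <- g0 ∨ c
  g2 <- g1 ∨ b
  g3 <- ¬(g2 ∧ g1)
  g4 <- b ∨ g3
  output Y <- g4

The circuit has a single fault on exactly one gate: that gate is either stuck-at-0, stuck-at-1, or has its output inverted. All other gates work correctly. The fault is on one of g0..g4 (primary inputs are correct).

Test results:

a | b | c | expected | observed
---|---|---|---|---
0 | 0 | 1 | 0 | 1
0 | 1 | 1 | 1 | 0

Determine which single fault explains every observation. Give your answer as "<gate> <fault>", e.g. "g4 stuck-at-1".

Fault-free values for test 1 (a=0, b=0, c=1): g0=0, g1=1, g2=1, g3=0, g4=0, giving Y=0. Observed 1.
Test 1: faults giving observed 1 are {g1 stuck-at-0, g1 inverted output, g2 stuck-at-0, g2 inverted output, g3 stuck-at-1, g3 inverted output, g4 stuck-at-1, g4 inverted output}.
Test 2 (a=0, b=1, c=1): fault-free g0=0, g1=1, g2=1, g3=0, g4=1 → 1; observed 0. Eliminates g1 stuck-at-0, g1 inverted output, g2 stuck-at-0, g2 inverted output, g3 stuck-at-1, g3 inverted output, g4 stuck-at-1.
Only g4 inverted output is consistent with every test.

g4 inverted output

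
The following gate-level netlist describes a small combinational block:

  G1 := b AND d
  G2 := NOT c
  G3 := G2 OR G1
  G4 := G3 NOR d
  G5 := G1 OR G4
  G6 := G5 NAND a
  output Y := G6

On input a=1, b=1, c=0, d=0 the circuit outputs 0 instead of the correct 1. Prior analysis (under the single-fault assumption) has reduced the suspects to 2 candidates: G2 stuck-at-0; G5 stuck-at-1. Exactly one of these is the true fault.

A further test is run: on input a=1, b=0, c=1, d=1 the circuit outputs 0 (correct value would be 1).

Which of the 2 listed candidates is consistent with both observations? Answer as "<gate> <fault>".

Evaluate each candidate on input a=1, b=0, c=1, d=1:
  G2 stuck-at-0: G1=0, G2=0 [stuck-at-0], G3=0, G4=0, G5=0, G6=1 → 1 — eliminated
  G5 stuck-at-1: G1=0, G2=0, G3=0, G4=0, G5=1 [stuck-at-1], G6=0 → 0 — matches
Only G5 stuck-at-1 reproduces the observed 0.

G5 stuck-at-1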